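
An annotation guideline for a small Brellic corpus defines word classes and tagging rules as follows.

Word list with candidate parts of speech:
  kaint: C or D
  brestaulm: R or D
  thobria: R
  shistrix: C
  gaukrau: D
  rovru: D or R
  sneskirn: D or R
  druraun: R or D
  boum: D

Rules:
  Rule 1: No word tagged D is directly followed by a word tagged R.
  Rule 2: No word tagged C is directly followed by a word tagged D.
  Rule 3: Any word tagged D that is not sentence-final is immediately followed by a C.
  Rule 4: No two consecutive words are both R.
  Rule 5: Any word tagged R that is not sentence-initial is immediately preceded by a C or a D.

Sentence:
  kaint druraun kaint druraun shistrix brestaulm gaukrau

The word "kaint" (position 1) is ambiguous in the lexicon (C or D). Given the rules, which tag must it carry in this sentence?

C

Candidates per position — 1:kaint {C,D}; 2:druraun {R,D}; 3:kaint {C,D}; 4:druraun {R,D}; 5:shistrix {C}; 6:brestaulm {R,D}; 7:gaukrau {D}.
Word 1 cannot be D — rule 3 would then fail for every completion. It is C.
Word 2 cannot be D — rule 2 would then fail for every completion. It is R.
Word 3 cannot be D — rule 3 would then fail for every completion. It is C.
Word 4 cannot be D — rule 2 would then fail for every completion. It is R.
Word 6 cannot be D — rule 2 would then fail for every completion. It is R.
The only consistent sequence is: C R C R C R D.
Rule-by-rule: rule 1 ✓; rule 2 ✓; rule 3 ✓; rule 4 ✓; rule 5 ✓.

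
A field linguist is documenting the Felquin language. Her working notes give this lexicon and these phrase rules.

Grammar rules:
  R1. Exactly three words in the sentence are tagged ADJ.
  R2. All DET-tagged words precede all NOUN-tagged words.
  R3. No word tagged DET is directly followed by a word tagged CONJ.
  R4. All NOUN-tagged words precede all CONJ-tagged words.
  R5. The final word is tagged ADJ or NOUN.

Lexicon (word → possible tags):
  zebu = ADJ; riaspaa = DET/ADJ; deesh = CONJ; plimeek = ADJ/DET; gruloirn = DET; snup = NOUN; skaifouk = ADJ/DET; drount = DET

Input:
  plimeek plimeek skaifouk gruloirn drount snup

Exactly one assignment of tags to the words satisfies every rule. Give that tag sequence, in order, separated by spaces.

Candidates per position — 1:plimeek {ADJ,DET}; 2:plimeek {ADJ,DET}; 3:skaifouk {ADJ,DET}; 4:gruloirn {DET}; 5:drount {DET}; 6:snup {NOUN}.
If word 1 were DET, no tagging could satisfy rule 1; so word 1 is ADJ.
If word 2 were DET, no tagging could satisfy rule 1; so word 2 is ADJ.
If word 3 were DET, no tagging could satisfy rule 1; so word 3 is ADJ.
That leaves exactly one tagging: ADJ ADJ ADJ DET DET NOUN.
Check: rule 1 ok; rule 2 ok; rule 3 ok; rule 4 ok; rule 5 ok.

ADJ ADJ ADJ DET DET NOUN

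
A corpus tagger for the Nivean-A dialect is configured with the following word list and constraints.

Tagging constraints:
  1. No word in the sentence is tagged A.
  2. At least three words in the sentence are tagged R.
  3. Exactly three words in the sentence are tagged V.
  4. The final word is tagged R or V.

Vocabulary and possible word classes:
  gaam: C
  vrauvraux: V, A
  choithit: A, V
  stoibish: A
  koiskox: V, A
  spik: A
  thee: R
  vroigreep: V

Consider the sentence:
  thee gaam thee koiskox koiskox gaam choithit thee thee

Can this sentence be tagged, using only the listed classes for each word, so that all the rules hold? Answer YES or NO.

Candidates per position — 1:thee {R}; 2:gaam {C}; 3:thee {R}; 4:koiskox {V,A}; 5:koiskox {V,A}; 6:gaam {C}; 7:choithit {A,V}; 8:thee {R}; 9:thee {R}.
One satisfying assignment: R C R V V C V R R.
Rule-by-rule: rule 1 ✓; rule 2 ✓; rule 3 ✓; rule 4 ✓.

YES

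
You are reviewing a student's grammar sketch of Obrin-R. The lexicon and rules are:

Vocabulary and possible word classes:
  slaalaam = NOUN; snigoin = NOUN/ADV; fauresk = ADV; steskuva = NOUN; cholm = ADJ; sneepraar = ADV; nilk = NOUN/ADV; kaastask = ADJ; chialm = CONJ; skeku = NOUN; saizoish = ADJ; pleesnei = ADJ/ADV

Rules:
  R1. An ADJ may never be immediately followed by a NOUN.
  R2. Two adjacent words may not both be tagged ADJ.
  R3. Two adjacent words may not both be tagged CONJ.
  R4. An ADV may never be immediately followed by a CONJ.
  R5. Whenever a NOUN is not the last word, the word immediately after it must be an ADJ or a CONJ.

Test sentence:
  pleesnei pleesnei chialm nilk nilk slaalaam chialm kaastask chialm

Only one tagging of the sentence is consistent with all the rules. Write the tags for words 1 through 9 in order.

Candidates per position — 1:pleesnei {ADJ,ADV}; 2:pleesnei {ADJ,ADV}; 3:chialm {CONJ}; 4:nilk {NOUN,ADV}; 5:nilk {NOUN,ADV}; 6:slaalaam {NOUN}; 7:chialm {CONJ}; 8:kaastask {ADJ}; 9:chialm {CONJ}.
Position 2: ADV is ruled out by rule 4; that leaves ADJ.
Position 4: NOUN is ruled out by rule 5; that leaves ADV.
Position 5: NOUN is ruled out by rule 5; that leaves ADV.
Position 1: ADJ is ruled out by rule 2; that leaves ADV.
That leaves exactly one tagging: ADV ADJ CONJ ADV ADV NOUN CONJ ADJ CONJ.
Rule-by-rule: rule 1 holds; rule 2 holds; rule 3 holds; rule 4 holds; rule 5 holds.

ADV ADJ CONJ ADV ADV NOUN CONJ ADJ CONJ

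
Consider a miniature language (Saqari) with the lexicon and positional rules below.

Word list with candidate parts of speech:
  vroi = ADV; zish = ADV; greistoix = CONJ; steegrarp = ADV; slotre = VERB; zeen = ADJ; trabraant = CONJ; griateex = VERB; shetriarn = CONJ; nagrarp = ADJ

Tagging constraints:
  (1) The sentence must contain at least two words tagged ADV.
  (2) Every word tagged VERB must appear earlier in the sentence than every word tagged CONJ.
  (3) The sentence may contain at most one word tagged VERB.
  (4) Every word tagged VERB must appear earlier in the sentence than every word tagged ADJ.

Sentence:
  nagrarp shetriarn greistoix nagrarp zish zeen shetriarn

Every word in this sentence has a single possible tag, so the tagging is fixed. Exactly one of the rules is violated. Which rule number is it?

1

Fixed tagging: ADJ CONJ CONJ ADJ ADV ADJ CONJ.
Rule check: R1 fail, R2 pass, R3 pass, R4 pass.
Only rule 1 fails.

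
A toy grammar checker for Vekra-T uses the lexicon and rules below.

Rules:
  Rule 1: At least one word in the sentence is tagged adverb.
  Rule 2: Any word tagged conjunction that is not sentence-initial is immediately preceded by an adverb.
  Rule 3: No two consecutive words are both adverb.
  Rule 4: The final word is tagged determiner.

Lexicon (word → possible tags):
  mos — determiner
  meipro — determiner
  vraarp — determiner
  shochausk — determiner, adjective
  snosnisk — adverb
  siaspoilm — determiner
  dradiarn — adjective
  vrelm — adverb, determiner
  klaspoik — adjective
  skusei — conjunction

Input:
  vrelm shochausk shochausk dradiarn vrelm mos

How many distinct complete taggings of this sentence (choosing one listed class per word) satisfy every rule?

12

Candidates per position — 1:vrelm {adverb,determiner}; 2:shochausk {determiner,adjective}; 3:shochausk {determiner,adjective}; 4:dradiarn {adjective}; 5:vrelm {adverb,determiner}; 6:mos {determiner}.
There are 16 candidate sequences in total.
Checking each against the rules leaves 12 sequences.
Count = 12.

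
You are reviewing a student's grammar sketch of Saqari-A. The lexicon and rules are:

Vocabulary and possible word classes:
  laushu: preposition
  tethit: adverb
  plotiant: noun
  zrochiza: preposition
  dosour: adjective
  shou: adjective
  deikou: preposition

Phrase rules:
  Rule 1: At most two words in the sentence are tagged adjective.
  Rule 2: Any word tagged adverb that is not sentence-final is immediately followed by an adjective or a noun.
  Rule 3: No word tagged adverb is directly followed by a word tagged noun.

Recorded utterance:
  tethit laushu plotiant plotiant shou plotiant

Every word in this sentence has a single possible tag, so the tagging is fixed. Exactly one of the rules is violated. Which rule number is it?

2

Fixed tagging: adverb preposition noun noun adjective noun.
Applying the rules: R1 ok, R2 fails, R3 ok.
Only rule 2 fails.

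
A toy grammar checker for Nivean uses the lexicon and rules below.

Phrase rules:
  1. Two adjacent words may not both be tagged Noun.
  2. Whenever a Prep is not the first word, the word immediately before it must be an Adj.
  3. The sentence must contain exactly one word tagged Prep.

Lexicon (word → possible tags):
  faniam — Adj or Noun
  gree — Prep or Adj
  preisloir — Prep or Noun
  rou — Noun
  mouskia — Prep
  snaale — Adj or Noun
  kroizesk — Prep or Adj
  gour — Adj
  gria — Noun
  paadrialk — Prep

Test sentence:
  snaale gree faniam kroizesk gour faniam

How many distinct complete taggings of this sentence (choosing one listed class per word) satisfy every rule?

Candidates per position — 1:snaale {Adj,Noun}; 2:gree {Prep,Adj}; 3:faniam {Adj,Noun}; 4:kroizesk {Prep,Adj}; 5:gour {Adj}; 6:faniam {Adj,Noun}.
There are 32 candidate sequences in total.
Checking each against the rules leaves 8 sequences.
Count = 8.

8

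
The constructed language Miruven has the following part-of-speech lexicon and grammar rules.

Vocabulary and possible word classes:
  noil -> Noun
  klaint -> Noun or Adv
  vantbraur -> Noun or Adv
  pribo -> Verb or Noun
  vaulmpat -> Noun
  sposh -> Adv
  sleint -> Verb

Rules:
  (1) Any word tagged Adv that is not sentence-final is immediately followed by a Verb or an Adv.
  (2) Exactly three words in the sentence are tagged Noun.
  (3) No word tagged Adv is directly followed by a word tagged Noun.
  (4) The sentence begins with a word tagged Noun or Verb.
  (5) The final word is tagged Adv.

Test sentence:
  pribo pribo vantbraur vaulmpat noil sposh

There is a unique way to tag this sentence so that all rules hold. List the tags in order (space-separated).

Candidates per position — 1:pribo {Verb,Noun}; 2:pribo {Verb,Noun}; 3:vantbraur {Noun,Adv}; 4:vaulmpat {Noun}; 5:noil {Noun}; 6:sposh {Adv}.
Position 3: Adv is ruled out by rule 1; that leaves Noun.
Position 1: Noun is ruled out by rule 2; that leaves Verb.
Position 2: Noun is ruled out by rule 2; that leaves Verb.
The only consistent sequence is: Verb Verb Noun Noun Noun Adv.
Check: rule 1 ✓; rule 2 ✓; rule 3 ✓; rule 4 ✓; rule 5 ✓.

Verb Verb Noun Noun Noun Adv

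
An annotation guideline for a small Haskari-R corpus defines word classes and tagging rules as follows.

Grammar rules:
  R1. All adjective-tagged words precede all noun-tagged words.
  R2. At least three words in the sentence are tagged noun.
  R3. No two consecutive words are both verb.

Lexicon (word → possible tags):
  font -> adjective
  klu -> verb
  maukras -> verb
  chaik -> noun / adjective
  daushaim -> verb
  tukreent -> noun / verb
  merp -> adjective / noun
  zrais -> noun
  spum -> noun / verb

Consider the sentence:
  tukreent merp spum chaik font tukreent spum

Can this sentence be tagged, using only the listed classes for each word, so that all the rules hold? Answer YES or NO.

Candidates per position — 1:tukreent {noun,verb}; 2:merp {adjective,noun}; 3:spum {noun,verb}; 4:chaik {noun,adjective}; 5:font {adjective}; 6:tukreent {noun,verb}; 7:spum {noun,verb}.
Every candidate sequence violates at least one rule; no consistent tagging exists.

NO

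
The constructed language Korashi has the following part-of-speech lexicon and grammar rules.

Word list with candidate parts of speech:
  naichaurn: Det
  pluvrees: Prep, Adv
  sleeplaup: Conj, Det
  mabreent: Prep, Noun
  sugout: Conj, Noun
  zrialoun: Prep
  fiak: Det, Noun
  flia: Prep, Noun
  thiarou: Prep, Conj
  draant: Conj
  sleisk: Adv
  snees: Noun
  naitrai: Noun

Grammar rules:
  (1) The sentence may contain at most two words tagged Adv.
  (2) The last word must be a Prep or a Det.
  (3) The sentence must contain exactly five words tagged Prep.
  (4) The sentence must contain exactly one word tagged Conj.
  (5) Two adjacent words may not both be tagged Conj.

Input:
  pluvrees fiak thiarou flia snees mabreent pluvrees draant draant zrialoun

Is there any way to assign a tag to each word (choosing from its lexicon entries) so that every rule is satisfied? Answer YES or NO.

NO

Candidates per position — 1:pluvrees {Prep,Adv}; 2:fiak {Det,Noun}; 3:thiarou {Prep,Conj}; 4:flia {Prep,Noun}; 5:snees {Noun}; 6:mabreent {Prep,Noun}; 7:pluvrees {Prep,Adv}; 8:draant {Conj}; 9:draant {Conj}; 10:zrialoun {Prep}.
Rule 4 cannot be satisfied by any choice of tags from the lexicon.
So there is no consistent tagging.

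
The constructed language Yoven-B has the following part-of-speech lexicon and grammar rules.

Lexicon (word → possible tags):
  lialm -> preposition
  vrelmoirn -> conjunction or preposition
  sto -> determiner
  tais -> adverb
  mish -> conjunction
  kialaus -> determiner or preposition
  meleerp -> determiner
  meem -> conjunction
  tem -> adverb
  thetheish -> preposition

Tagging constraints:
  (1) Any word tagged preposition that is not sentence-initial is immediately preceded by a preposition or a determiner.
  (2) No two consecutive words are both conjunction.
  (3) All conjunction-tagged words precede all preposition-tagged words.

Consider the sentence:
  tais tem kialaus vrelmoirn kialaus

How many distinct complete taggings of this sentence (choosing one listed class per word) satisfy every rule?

3

Candidates per position — 1:tais {adverb}; 2:tem {adverb}; 3:kialaus {determiner,preposition}; 4:vrelmoirn {conjunction,preposition}; 5:kialaus {determiner,preposition}.
There are 8 candidate sequences in total.
The sequences that satisfy every rule: adverb adverb determiner conjunction determiner; adverb adverb determiner preposition determiner; adverb adverb determiner preposition preposition.
Count = 3.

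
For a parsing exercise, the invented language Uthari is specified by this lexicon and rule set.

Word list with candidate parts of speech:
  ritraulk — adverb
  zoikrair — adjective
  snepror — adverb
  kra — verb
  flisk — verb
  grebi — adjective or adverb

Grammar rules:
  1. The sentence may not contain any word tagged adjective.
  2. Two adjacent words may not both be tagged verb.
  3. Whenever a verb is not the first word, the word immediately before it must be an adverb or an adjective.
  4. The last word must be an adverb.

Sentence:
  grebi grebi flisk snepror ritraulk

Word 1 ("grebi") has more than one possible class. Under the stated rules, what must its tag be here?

adverb

Candidates per position — 1:grebi {adjective,adverb}; 2:grebi {adjective,adverb}; 3:flisk {verb}; 4:snepror {adverb}; 5:ritraulk {adverb}.
Position 1: tagging it adjective would leave rule 1 unsatisfiable, so it must be adverb.
Position 2: tagging it adjective would leave rule 1 unsatisfiable, so it must be adverb.
That leaves exactly one tagging: adverb adverb verb adverb adverb.
Rule-by-rule: rule 1 satisfied; rule 2 satisfied; rule 3 satisfied; rule 4 satisfied.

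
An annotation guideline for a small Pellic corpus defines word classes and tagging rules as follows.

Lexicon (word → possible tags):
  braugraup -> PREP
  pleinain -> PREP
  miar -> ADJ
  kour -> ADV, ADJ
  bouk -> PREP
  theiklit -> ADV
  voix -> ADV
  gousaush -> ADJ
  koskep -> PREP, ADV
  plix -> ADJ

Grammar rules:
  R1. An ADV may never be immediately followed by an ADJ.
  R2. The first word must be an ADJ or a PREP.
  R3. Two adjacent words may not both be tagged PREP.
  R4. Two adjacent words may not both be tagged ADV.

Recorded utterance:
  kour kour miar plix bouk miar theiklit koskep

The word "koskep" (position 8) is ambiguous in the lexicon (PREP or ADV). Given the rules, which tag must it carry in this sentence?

Candidates per position — 1:kour {ADV,ADJ}; 2:kour {ADV,ADJ}; 3:miar {ADJ}; 4:plix {ADJ}; 5:bouk {PREP}; 6:miar {ADJ}; 7:theiklit {ADV}; 8:koskep {PREP,ADV}.
Position 1: ADV is ruled out by rule 1; that leaves ADJ.
Position 2: ADV is ruled out by rule 1; that leaves ADJ.
Position 8: ADV is ruled out by rule 4; that leaves PREP.
That leaves exactly one tagging: ADJ ADJ ADJ ADJ PREP ADJ ADV PREP.
Rule-by-rule: rule 1 satisfied; rule 2 satisfied; rule 3 satisfied; rule 4 satisfied.

PREP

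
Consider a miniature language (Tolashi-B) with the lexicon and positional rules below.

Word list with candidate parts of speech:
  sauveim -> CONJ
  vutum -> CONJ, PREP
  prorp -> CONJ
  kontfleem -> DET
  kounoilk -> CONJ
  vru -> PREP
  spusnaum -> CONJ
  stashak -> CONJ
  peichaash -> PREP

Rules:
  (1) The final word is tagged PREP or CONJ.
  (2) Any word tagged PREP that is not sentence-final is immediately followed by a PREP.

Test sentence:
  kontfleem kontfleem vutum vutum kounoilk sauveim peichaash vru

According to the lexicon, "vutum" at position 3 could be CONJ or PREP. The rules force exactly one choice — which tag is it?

Candidates per position — 1:kontfleem {DET}; 2:kontfleem {DET}; 3:vutum {CONJ,PREP}; 4:vutum {CONJ,PREP}; 5:kounoilk {CONJ}; 6:sauveim {CONJ}; 7:peichaash {PREP}; 8:vru {PREP}.
If word 3 were PREP, no tagging could satisfy rule 2; so word 3 is CONJ.
If word 4 were PREP, no tagging could satisfy rule 2; so word 4 is CONJ.
So the tagging must be: DET DET CONJ CONJ CONJ CONJ PREP PREP.
Rule-by-rule: rule 1 holds; rule 2 holds.

CONJ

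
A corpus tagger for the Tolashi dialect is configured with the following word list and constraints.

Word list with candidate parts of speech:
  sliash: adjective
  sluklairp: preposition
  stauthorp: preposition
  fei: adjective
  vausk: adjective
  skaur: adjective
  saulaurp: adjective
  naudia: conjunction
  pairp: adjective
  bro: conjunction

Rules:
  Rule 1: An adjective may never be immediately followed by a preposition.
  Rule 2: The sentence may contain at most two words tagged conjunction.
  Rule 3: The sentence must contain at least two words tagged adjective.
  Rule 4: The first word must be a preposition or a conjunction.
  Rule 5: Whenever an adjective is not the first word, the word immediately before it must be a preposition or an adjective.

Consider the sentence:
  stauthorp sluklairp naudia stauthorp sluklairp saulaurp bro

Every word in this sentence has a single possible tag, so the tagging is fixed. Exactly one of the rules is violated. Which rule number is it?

Fixed tagging: preposition preposition conjunction preposition preposition adjective conjunction.
Rule check: R1 ok, R2 ok, R3 fails, R4 ok, R5 ok.
Only rule 3 fails.

3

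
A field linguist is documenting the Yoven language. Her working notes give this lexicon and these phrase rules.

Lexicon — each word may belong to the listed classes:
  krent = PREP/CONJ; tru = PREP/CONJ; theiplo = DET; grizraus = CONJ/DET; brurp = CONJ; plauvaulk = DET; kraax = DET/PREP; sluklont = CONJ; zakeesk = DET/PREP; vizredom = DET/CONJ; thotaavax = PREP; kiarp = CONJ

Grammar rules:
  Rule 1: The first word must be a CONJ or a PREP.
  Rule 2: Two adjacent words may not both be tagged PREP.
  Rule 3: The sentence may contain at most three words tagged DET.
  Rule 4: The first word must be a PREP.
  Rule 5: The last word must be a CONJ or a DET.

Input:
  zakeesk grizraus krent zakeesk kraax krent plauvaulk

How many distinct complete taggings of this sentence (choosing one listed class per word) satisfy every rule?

12

Candidates per position — 1:zakeesk {DET,PREP}; 2:grizraus {CONJ,DET}; 3:krent {PREP,CONJ}; 4:zakeesk {DET,PREP}; 5:kraax {DET,PREP}; 6:krent {PREP,CONJ}; 7:plauvaulk {DET}.
There are 64 candidate sequences in total.
Checking each against the rules leaves 12 sequences.
Count = 12.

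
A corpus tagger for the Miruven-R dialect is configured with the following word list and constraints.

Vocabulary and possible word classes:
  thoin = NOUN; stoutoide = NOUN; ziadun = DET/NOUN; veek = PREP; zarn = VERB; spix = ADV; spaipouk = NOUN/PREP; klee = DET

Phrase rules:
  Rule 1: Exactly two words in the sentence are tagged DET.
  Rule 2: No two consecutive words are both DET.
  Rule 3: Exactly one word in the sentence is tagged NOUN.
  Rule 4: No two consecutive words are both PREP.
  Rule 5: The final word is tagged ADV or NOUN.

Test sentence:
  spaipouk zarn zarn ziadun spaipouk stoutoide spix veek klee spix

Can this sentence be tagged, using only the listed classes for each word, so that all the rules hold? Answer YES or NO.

YES

Candidates per position — 1:spaipouk {NOUN,PREP}; 2:zarn {VERB}; 3:zarn {VERB}; 4:ziadun {DET,NOUN}; 5:spaipouk {NOUN,PREP}; 6:stoutoide {NOUN}; 7:spix {ADV}; 8:veek {PREP}; 9:klee {DET}; 10:spix {ADV}.
One satisfying assignment: PREP VERB VERB DET PREP NOUN ADV PREP DET ADV.
Rule-by-rule: rule 1 satisfied; rule 2 satisfied; rule 3 satisfied; rule 4 satisfied; rule 5 satisfied.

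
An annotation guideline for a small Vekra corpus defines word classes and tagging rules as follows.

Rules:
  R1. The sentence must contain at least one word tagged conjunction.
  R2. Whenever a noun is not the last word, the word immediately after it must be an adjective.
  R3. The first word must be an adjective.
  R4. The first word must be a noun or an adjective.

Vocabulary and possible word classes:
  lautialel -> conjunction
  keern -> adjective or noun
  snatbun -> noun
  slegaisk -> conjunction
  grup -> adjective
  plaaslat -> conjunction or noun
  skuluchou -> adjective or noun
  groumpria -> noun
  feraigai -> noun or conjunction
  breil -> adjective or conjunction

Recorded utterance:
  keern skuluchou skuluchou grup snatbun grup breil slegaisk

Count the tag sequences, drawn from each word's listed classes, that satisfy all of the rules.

6

Candidates per position — 1:keern {adjective,noun}; 2:skuluchou {adjective,noun}; 3:skuluchou {adjective,noun}; 4:grup {adjective}; 5:snatbun {noun}; 6:grup {adjective}; 7:breil {adjective,conjunction}; 8:slegaisk {conjunction}.
There are 16 candidate sequences in total.
Checking each against the rules leaves 6 sequences.
Count = 6.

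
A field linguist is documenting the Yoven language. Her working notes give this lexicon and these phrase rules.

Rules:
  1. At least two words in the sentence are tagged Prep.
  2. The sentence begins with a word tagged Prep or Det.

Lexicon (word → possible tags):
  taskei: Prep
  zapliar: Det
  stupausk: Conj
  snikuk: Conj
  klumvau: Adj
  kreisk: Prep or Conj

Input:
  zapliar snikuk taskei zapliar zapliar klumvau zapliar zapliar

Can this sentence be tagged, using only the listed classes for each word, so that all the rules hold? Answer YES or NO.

Candidates per position — 1:zapliar {Det}; 2:snikuk {Conj}; 3:taskei {Prep}; 4:zapliar {Det}; 5:zapliar {Det}; 6:klumvau {Adj}; 7:zapliar {Det}; 8:zapliar {Det}.
Rule 1 cannot be satisfied by any choice of tags from the lexicon.
So there is no consistent tagging.

NO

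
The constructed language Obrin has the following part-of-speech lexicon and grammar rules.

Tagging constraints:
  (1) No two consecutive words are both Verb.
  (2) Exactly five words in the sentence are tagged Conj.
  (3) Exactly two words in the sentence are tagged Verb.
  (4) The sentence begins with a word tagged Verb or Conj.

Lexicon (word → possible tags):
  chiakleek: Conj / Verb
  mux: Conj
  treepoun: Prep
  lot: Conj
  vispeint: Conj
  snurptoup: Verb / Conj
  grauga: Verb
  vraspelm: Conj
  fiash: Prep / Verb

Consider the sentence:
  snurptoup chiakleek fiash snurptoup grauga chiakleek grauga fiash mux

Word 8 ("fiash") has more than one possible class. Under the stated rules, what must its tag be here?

Prep

Candidates per position — 1:snurptoup {Verb,Conj}; 2:chiakleek {Conj,Verb}; 3:fiash {Prep,Verb}; 4:snurptoup {Verb,Conj}; 5:grauga {Verb}; 6:chiakleek {Conj,Verb}; 7:grauga {Verb}; 8:fiash {Prep,Verb}; 9:mux {Conj}.
Position 1: tagging it Verb would leave rule 2 unsatisfiable, so it must be Conj.
Position 2: tagging it Verb would leave rule 2 unsatisfiable, so it must be Conj.
Position 3: tagging it Verb would leave rule 3 unsatisfiable, so it must be Prep.
Position 4: tagging it Verb would leave rule 1 unsatisfiable, so it must be Conj.
Position 6: tagging it Verb would leave rule 1 unsatisfiable, so it must be Conj.
Position 8: tagging it Verb would leave rule 1 unsatisfiable, so it must be Prep.
The only consistent sequence is: Conj Conj Prep Conj Verb Conj Verb Prep Conj.
Checking: rule 1 ok; rule 2 ok; rule 3 ok; rule 4 ok.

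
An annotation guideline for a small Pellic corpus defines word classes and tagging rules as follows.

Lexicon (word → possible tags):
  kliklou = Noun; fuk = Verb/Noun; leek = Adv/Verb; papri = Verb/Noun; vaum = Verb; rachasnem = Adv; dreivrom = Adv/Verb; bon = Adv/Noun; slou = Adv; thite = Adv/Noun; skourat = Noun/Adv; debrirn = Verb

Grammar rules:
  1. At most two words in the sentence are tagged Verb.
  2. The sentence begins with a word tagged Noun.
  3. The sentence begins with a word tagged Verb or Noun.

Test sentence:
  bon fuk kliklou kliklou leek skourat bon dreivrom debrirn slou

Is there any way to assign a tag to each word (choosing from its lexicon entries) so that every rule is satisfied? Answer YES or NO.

Candidates per position — 1:bon {Adv,Noun}; 2:fuk {Verb,Noun}; 3:kliklou {Noun}; 4:kliklou {Noun}; 5:leek {Adv,Verb}; 6:skourat {Noun,Adv}; 7:bon {Adv,Noun}; 8:dreivrom {Adv,Verb}; 9:debrirn {Verb}; 10:slou {Adv}.
One satisfying assignment: Noun Noun Noun Noun Verb Adv Adv Adv Verb Adv.
Verifying each rule — rule 1 ✓; rule 2 ✓; rule 3 ✓.

YES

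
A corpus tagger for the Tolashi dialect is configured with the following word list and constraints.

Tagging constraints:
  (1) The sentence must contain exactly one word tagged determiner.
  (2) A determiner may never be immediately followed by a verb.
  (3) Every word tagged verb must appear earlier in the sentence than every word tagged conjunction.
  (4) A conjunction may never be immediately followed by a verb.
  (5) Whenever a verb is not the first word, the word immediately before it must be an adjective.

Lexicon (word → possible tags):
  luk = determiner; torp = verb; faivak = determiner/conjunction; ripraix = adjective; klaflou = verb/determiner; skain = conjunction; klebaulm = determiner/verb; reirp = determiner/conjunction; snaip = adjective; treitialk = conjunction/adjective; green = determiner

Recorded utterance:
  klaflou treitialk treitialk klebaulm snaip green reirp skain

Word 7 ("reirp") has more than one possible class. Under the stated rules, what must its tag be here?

Candidates per position — 1:klaflou {verb,determiner}; 2:treitialk {conjunction,adjective}; 3:treitialk {conjunction,adjective}; 4:klebaulm {determiner,verb}; 5:snaip {adjective}; 6:green {determiner}; 7:reirp {determiner,conjunction}; 8:skain {conjunction}.
Position 1: determiner is ruled out by rule 1; that leaves verb.
Position 4: determiner is ruled out by rule 1; that leaves verb.
Position 7: determiner is ruled out by rule 1; that leaves conjunction.
Position 2: conjunction is ruled out by rule 3; that leaves adjective.
Position 3: conjunction is ruled out by rule 3; that leaves adjective.
That leaves exactly one tagging: verb adjective adjective verb adjective determiner conjunction conjunction.
Rule-by-rule: rule 1 holds; rule 2 holds; rule 3 holds; rule 4 holds; rule 5 holds.

conjunction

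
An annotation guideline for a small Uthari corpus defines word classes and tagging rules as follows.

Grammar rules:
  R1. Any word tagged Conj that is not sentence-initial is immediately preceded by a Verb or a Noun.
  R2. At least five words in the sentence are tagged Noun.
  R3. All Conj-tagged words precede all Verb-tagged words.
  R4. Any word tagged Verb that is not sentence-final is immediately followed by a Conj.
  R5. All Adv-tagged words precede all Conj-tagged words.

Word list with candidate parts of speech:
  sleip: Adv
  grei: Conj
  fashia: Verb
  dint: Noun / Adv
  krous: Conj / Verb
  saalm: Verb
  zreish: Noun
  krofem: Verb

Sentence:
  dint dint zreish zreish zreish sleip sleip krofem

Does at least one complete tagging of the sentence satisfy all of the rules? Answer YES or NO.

YES

Candidates per position — 1:dint {Noun,Adv}; 2:dint {Noun,Adv}; 3:zreish {Noun}; 4:zreish {Noun}; 5:zreish {Noun}; 6:sleip {Adv}; 7:sleip {Adv}; 8:krofem {Verb}.
One satisfying assignment: Noun Noun Noun Noun Noun Adv Adv Verb.
Rule-by-rule: rule 1 ok; rule 2 ok; rule 3 ok; rule 4 ok; rule 5 ok.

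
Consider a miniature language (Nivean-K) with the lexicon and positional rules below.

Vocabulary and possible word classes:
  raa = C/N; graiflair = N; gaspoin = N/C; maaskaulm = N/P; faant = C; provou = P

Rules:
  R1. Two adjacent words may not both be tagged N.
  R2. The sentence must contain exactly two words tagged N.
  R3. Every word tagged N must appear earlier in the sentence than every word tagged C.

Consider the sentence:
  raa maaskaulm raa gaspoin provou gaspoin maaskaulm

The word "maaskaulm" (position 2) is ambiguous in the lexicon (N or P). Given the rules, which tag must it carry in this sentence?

P

Candidates per position — 1:raa {C,N}; 2:maaskaulm {N,P}; 3:raa {C,N}; 4:gaspoin {N,C}; 5:provou {P}; 6:gaspoin {N,C}; 7:maaskaulm {N,P}.
Position 2: the remaining choice is settled jointly with positions 1, 3, 4, 6, 7 — only P at position 2 is part of a tagging that satisfies every rule.
That leaves exactly one tagging: N P N C P C P.
Rule-by-rule: rule 1 satisfied; rule 2 satisfied; rule 3 satisfied.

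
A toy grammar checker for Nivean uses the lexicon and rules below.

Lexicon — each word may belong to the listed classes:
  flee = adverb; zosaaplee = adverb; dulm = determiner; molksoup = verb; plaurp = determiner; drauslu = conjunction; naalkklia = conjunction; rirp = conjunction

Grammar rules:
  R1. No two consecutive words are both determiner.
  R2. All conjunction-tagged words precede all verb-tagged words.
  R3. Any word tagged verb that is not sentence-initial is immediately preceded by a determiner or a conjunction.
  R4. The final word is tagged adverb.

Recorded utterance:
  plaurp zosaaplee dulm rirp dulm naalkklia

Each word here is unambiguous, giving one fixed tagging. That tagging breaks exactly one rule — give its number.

4

Fixed tagging: determiner adverb determiner conjunction determiner conjunction.
Checking each rule: R1 ✓, R2 ✓, R3 ✓, R4 ✗.
Only rule 4 fails.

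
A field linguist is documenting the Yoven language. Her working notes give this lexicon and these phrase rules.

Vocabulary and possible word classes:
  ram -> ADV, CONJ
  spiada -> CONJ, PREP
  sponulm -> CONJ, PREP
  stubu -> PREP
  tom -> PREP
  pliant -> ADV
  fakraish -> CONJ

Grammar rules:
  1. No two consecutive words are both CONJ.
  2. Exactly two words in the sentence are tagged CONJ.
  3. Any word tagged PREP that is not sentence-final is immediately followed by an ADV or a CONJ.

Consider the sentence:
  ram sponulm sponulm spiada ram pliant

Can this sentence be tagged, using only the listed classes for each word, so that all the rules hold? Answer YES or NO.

YES

Candidates per position — 1:ram {ADV,CONJ}; 2:sponulm {CONJ,PREP}; 3:sponulm {CONJ,PREP}; 4:spiada {CONJ,PREP}; 5:ram {ADV,CONJ}; 6:pliant {ADV}.
One satisfying assignment: ADV PREP CONJ PREP CONJ ADV.
Checking: rule 1 holds; rule 2 holds; rule 3 holds.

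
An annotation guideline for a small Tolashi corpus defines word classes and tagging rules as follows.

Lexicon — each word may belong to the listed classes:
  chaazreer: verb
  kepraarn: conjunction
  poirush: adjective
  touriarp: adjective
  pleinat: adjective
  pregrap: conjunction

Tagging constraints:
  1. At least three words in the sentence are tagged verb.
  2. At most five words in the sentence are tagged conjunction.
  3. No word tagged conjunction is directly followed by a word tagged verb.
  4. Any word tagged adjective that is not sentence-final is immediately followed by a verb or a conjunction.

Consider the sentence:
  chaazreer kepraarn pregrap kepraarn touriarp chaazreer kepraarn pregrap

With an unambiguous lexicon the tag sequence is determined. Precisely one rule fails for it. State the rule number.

Fixed tagging: verb conjunction conjunction conjunction adjective verb conjunction conjunction.
Checking each rule: R1 fail, R2 pass, R3 pass, R4 pass.
Only rule 1 fails.

1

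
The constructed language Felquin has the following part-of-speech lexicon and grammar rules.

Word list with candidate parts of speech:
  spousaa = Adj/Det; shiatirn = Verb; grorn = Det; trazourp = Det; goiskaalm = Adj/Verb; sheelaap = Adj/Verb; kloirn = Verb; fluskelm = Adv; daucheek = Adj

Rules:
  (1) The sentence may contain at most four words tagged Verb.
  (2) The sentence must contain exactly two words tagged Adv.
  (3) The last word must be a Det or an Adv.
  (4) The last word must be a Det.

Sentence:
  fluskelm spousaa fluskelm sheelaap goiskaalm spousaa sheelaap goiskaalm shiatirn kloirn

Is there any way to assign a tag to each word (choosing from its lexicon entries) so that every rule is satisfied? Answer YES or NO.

NO

Candidates per position — 1:fluskelm {Adv}; 2:spousaa {Adj,Det}; 3:fluskelm {Adv}; 4:sheelaap {Adj,Verb}; 5:goiskaalm {Adj,Verb}; 6:spousaa {Adj,Det}; 7:sheelaap {Adj,Verb}; 8:goiskaalm {Adj,Verb}; 9:shiatirn {Verb}; 10:kloirn {Verb}.
Rule 3 cannot be satisfied by any choice of tags from the lexicon.
So there is no consistent tagging.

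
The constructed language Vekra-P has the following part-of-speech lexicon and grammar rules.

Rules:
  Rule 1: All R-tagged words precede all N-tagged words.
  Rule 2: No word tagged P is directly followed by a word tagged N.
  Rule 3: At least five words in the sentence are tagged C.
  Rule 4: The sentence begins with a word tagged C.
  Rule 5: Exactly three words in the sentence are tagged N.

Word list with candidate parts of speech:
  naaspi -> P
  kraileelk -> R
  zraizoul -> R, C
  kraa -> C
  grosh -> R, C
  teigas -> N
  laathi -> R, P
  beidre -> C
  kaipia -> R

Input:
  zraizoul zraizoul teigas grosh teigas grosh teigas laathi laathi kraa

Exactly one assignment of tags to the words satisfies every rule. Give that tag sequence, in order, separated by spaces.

Candidates per position — 1:zraizoul {R,C}; 2:zraizoul {R,C}; 3:teigas {N}; 4:grosh {R,C}; 5:teigas {N}; 6:grosh {R,C}; 7:teigas {N}; 8:laathi {R,P}; 9:laathi {R,P}; 10:kraa {C}.
At position 1, choosing R makes rule 3 impossible to satisfy; hence C.
At position 2, choosing R makes rule 3 impossible to satisfy; hence C.
At position 4, choosing R makes rule 1 impossible to satisfy; hence C.
At position 6, choosing R makes rule 1 impossible to satisfy; hence C.
At position 8, choosing R makes rule 1 impossible to satisfy; hence P.
At position 9, choosing R makes rule 1 impossible to satisfy; hence P.
The only consistent sequence is: C C N C N C N P P C.
Verifying each rule — rule 1 satisfied; rule 2 satisfied; rule 3 satisfied; rule 4 satisfied; rule 5 satisfied.

C C N C N C N P P C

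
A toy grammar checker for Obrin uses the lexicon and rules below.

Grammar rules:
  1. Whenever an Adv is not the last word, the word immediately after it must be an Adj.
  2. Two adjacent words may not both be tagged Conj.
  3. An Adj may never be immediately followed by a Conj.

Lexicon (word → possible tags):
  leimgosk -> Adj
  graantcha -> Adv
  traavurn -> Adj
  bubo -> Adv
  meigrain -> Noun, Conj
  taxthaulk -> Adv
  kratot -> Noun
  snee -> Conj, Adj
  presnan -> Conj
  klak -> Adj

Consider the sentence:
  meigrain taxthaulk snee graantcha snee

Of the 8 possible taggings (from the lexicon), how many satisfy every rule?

Candidates per position — 1:meigrain {Noun,Conj}; 2:taxthaulk {Adv}; 3:snee {Conj,Adj}; 4:graantcha {Adv}; 5:snee {Conj,Adj}.
There are 8 candidate sequences in total.
The sequences that satisfy every rule: Noun Adv Adj Adv Adj; Conj Adv Adj Adv Adj.
Count = 2.

2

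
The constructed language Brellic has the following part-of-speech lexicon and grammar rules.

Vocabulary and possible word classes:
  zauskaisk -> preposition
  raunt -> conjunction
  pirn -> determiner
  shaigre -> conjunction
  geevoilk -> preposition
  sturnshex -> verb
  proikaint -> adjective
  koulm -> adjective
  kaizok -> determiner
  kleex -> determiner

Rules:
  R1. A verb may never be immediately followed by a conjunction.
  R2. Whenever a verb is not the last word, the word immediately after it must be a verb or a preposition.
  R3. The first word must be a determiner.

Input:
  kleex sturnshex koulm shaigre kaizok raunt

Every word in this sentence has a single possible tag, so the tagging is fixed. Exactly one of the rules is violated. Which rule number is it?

Fixed tagging: determiner verb adjective conjunction determiner conjunction.
Applying the rules: R1 ok, R2 fails, R3 ok.
Only rule 2 fails.

2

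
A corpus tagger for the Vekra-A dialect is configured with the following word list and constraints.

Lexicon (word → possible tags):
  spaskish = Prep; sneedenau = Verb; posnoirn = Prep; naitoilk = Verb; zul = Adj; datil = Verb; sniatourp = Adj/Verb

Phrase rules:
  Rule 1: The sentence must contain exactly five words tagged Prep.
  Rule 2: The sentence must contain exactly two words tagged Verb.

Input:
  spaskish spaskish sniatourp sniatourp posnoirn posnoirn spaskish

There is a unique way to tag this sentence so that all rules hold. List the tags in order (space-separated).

Prep Prep Verb Verb Prep Prep Prep

Candidates per position — 1:spaskish {Prep}; 2:spaskish {Prep}; 3:sniatourp {Adj,Verb}; 4:sniatourp {Adj,Verb}; 5:posnoirn {Prep}; 6:posnoirn {Prep}; 7:spaskish {Prep}.
Position 3: Adj is ruled out by rule 2; that leaves Verb.
Position 4: Adj is ruled out by rule 2; that leaves Verb.
So the tagging must be: Prep Prep Verb Verb Prep Prep Prep.
Rule-by-rule: rule 1 satisfied; rule 2 satisfied.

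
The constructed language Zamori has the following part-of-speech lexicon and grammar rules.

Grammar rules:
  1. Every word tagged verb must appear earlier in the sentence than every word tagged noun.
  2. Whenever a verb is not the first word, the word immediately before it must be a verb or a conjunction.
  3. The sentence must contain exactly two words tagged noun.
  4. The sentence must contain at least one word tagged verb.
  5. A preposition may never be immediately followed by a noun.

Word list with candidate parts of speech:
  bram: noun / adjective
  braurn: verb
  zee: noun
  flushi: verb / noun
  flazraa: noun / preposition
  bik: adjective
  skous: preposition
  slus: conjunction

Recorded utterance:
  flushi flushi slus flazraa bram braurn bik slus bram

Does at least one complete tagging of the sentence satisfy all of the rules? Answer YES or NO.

Candidates per position — 1:flushi {verb,noun}; 2:flushi {verb,noun}; 3:slus {conjunction}; 4:flazraa {noun,preposition}; 5:bram {noun,adjective}; 6:braurn {verb}; 7:bik {adjective}; 8:slus {conjunction}; 9:bram {noun,adjective}.
Rule 2 cannot be satisfied by any choice of tags from the lexicon.
So there is no consistent tagging.

NO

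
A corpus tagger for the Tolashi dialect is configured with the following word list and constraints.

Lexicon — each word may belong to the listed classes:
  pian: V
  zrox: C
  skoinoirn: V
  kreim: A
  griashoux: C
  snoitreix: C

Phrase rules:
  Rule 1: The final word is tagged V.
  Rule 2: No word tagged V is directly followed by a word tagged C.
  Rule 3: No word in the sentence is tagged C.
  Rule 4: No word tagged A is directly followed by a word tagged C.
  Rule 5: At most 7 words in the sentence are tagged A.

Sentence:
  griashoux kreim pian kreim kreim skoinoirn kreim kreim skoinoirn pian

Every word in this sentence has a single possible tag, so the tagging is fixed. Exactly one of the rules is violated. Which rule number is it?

3

Fixed tagging: C A V A A V A A V V.
Checking each rule: R1 pass, R2 pass, R3 fail, R4 pass, R5 pass.
Only rule 3 fails.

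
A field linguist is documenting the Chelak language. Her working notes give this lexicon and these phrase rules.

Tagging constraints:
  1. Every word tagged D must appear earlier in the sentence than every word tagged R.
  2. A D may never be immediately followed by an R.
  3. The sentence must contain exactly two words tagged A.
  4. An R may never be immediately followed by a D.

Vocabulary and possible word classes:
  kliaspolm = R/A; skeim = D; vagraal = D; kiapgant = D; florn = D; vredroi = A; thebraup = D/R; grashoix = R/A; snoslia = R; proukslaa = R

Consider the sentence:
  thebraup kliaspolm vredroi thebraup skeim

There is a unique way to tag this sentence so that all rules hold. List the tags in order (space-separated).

D A A D D

Candidates per position — 1:thebraup {D,R}; 2:kliaspolm {R,A}; 3:vredroi {A}; 4:thebraup {D,R}; 5:skeim {D}.
Position 1: tagging it R would leave rule 1 unsatisfiable, so it must be D.
Position 2: tagging it R would leave rule 1 unsatisfiable, so it must be A.
Position 4: tagging it R would leave rule 1 unsatisfiable, so it must be D.
The unique satisfying tagging is: D A A D D.
Verifying each rule — rule 1 holds; rule 2 holds; rule 3 holds; rule 4 holds.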